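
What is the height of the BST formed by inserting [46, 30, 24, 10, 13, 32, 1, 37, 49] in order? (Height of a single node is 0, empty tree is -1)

Insertion order: [46, 30, 24, 10, 13, 32, 1, 37, 49]
Tree (level-order array): [46, 30, 49, 24, 32, None, None, 10, None, None, 37, 1, 13]
Compute height bottom-up (empty subtree = -1):
  height(1) = 1 + max(-1, -1) = 0
  height(13) = 1 + max(-1, -1) = 0
  height(10) = 1 + max(0, 0) = 1
  height(24) = 1 + max(1, -1) = 2
  height(37) = 1 + max(-1, -1) = 0
  height(32) = 1 + max(-1, 0) = 1
  height(30) = 1 + max(2, 1) = 3
  height(49) = 1 + max(-1, -1) = 0
  height(46) = 1 + max(3, 0) = 4
Height = 4


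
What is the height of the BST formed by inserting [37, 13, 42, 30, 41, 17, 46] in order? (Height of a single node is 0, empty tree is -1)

Insertion order: [37, 13, 42, 30, 41, 17, 46]
Tree (level-order array): [37, 13, 42, None, 30, 41, 46, 17]
Compute height bottom-up (empty subtree = -1):
  height(17) = 1 + max(-1, -1) = 0
  height(30) = 1 + max(0, -1) = 1
  height(13) = 1 + max(-1, 1) = 2
  height(41) = 1 + max(-1, -1) = 0
  height(46) = 1 + max(-1, -1) = 0
  height(42) = 1 + max(0, 0) = 1
  height(37) = 1 + max(2, 1) = 3
Height = 3


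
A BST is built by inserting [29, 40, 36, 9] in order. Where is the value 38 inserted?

Starting tree (level order): [29, 9, 40, None, None, 36]
Insertion path: 29 -> 40 -> 36
Result: insert 38 as right child of 36
Final tree (level order): [29, 9, 40, None, None, 36, None, None, 38]


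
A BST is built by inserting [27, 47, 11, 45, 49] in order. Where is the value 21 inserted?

Starting tree (level order): [27, 11, 47, None, None, 45, 49]
Insertion path: 27 -> 11
Result: insert 21 as right child of 11
Final tree (level order): [27, 11, 47, None, 21, 45, 49]


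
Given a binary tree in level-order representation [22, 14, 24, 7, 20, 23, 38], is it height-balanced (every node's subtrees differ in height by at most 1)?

Tree (level-order array): [22, 14, 24, 7, 20, 23, 38]
Definition: a tree is height-balanced if, at every node, |h(left) - h(right)| <= 1 (empty subtree has height -1).
Bottom-up per-node check:
  node 7: h_left=-1, h_right=-1, diff=0 [OK], height=0
  node 20: h_left=-1, h_right=-1, diff=0 [OK], height=0
  node 14: h_left=0, h_right=0, diff=0 [OK], height=1
  node 23: h_left=-1, h_right=-1, diff=0 [OK], height=0
  node 38: h_left=-1, h_right=-1, diff=0 [OK], height=0
  node 24: h_left=0, h_right=0, diff=0 [OK], height=1
  node 22: h_left=1, h_right=1, diff=0 [OK], height=2
All nodes satisfy the balance condition.
Result: Balanced


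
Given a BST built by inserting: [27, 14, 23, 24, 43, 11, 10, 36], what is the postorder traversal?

Tree insertion order: [27, 14, 23, 24, 43, 11, 10, 36]
Tree (level-order array): [27, 14, 43, 11, 23, 36, None, 10, None, None, 24]
Postorder traversal: [10, 11, 24, 23, 14, 36, 43, 27]


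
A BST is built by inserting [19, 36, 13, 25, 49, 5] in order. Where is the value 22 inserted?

Starting tree (level order): [19, 13, 36, 5, None, 25, 49]
Insertion path: 19 -> 36 -> 25
Result: insert 22 as left child of 25
Final tree (level order): [19, 13, 36, 5, None, 25, 49, None, None, 22]


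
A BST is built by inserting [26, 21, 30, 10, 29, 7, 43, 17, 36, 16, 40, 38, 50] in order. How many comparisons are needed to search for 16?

Search path for 16: 26 -> 21 -> 10 -> 17 -> 16
Found: True
Comparisons: 5


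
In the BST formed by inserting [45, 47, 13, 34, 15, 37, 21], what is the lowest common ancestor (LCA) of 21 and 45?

Tree insertion order: [45, 47, 13, 34, 15, 37, 21]
Tree (level-order array): [45, 13, 47, None, 34, None, None, 15, 37, None, 21]
In a BST, the LCA of p=21, q=45 is the first node v on the
root-to-leaf path with p <= v <= q (go left if both < v, right if both > v).
Walk from root:
  at 45: 21 <= 45 <= 45, this is the LCA
LCA = 45


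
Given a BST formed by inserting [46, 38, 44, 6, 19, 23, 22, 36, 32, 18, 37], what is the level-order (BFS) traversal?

Tree insertion order: [46, 38, 44, 6, 19, 23, 22, 36, 32, 18, 37]
Tree (level-order array): [46, 38, None, 6, 44, None, 19, None, None, 18, 23, None, None, 22, 36, None, None, 32, 37]
BFS from the root, enqueuing left then right child of each popped node:
  queue [46] -> pop 46, enqueue [38], visited so far: [46]
  queue [38] -> pop 38, enqueue [6, 44], visited so far: [46, 38]
  queue [6, 44] -> pop 6, enqueue [19], visited so far: [46, 38, 6]
  queue [44, 19] -> pop 44, enqueue [none], visited so far: [46, 38, 6, 44]
  queue [19] -> pop 19, enqueue [18, 23], visited so far: [46, 38, 6, 44, 19]
  queue [18, 23] -> pop 18, enqueue [none], visited so far: [46, 38, 6, 44, 19, 18]
  queue [23] -> pop 23, enqueue [22, 36], visited so far: [46, 38, 6, 44, 19, 18, 23]
  queue [22, 36] -> pop 22, enqueue [none], visited so far: [46, 38, 6, 44, 19, 18, 23, 22]
  queue [36] -> pop 36, enqueue [32, 37], visited so far: [46, 38, 6, 44, 19, 18, 23, 22, 36]
  queue [32, 37] -> pop 32, enqueue [none], visited so far: [46, 38, 6, 44, 19, 18, 23, 22, 36, 32]
  queue [37] -> pop 37, enqueue [none], visited so far: [46, 38, 6, 44, 19, 18, 23, 22, 36, 32, 37]
Result: [46, 38, 6, 44, 19, 18, 23, 22, 36, 32, 37]


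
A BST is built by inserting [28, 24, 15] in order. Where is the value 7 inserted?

Starting tree (level order): [28, 24, None, 15]
Insertion path: 28 -> 24 -> 15
Result: insert 7 as left child of 15
Final tree (level order): [28, 24, None, 15, None, 7]


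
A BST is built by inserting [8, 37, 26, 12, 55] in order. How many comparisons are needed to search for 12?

Search path for 12: 8 -> 37 -> 26 -> 12
Found: True
Comparisons: 4


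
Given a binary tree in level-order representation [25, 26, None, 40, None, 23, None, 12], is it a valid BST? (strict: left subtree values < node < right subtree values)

Level-order array: [25, 26, None, 40, None, 23, None, 12]
Validate using subtree bounds (lo, hi): at each node, require lo < value < hi,
then recurse left with hi=value and right with lo=value.
Preorder trace (stopping at first violation):
  at node 25 with bounds (-inf, +inf): OK
  at node 26 with bounds (-inf, 25): VIOLATION
Node 26 violates its bound: not (-inf < 26 < 25).
Result: Not a valid BST


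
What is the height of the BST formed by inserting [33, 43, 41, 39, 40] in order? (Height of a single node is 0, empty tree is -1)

Insertion order: [33, 43, 41, 39, 40]
Tree (level-order array): [33, None, 43, 41, None, 39, None, None, 40]
Compute height bottom-up (empty subtree = -1):
  height(40) = 1 + max(-1, -1) = 0
  height(39) = 1 + max(-1, 0) = 1
  height(41) = 1 + max(1, -1) = 2
  height(43) = 1 + max(2, -1) = 3
  height(33) = 1 + max(-1, 3) = 4
Height = 4


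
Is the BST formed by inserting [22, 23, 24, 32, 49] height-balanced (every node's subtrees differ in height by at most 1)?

Tree (level-order array): [22, None, 23, None, 24, None, 32, None, 49]
Definition: a tree is height-balanced if, at every node, |h(left) - h(right)| <= 1 (empty subtree has height -1).
Bottom-up per-node check:
  node 49: h_left=-1, h_right=-1, diff=0 [OK], height=0
  node 32: h_left=-1, h_right=0, diff=1 [OK], height=1
  node 24: h_left=-1, h_right=1, diff=2 [FAIL (|-1-1|=2 > 1)], height=2
  node 23: h_left=-1, h_right=2, diff=3 [FAIL (|-1-2|=3 > 1)], height=3
  node 22: h_left=-1, h_right=3, diff=4 [FAIL (|-1-3|=4 > 1)], height=4
Node 24 violates the condition: |-1 - 1| = 2 > 1.
Result: Not balanced


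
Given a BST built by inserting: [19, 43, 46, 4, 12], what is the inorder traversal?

Tree insertion order: [19, 43, 46, 4, 12]
Tree (level-order array): [19, 4, 43, None, 12, None, 46]
Inorder traversal: [4, 12, 19, 43, 46]


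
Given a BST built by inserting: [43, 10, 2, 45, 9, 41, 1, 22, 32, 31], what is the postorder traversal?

Tree insertion order: [43, 10, 2, 45, 9, 41, 1, 22, 32, 31]
Tree (level-order array): [43, 10, 45, 2, 41, None, None, 1, 9, 22, None, None, None, None, None, None, 32, 31]
Postorder traversal: [1, 9, 2, 31, 32, 22, 41, 10, 45, 43]


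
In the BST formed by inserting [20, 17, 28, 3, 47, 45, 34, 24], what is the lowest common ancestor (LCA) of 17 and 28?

Tree insertion order: [20, 17, 28, 3, 47, 45, 34, 24]
Tree (level-order array): [20, 17, 28, 3, None, 24, 47, None, None, None, None, 45, None, 34]
In a BST, the LCA of p=17, q=28 is the first node v on the
root-to-leaf path with p <= v <= q (go left if both < v, right if both > v).
Walk from root:
  at 20: 17 <= 20 <= 28, this is the LCA
LCA = 20


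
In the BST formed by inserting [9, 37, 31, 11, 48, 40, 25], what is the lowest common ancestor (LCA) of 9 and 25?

Tree insertion order: [9, 37, 31, 11, 48, 40, 25]
Tree (level-order array): [9, None, 37, 31, 48, 11, None, 40, None, None, 25]
In a BST, the LCA of p=9, q=25 is the first node v on the
root-to-leaf path with p <= v <= q (go left if both < v, right if both > v).
Walk from root:
  at 9: 9 <= 9 <= 25, this is the LCA
LCA = 9


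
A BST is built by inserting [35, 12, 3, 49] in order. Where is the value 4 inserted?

Starting tree (level order): [35, 12, 49, 3]
Insertion path: 35 -> 12 -> 3
Result: insert 4 as right child of 3
Final tree (level order): [35, 12, 49, 3, None, None, None, None, 4]


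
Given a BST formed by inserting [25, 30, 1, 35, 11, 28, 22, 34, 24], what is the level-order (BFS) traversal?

Tree insertion order: [25, 30, 1, 35, 11, 28, 22, 34, 24]
Tree (level-order array): [25, 1, 30, None, 11, 28, 35, None, 22, None, None, 34, None, None, 24]
BFS from the root, enqueuing left then right child of each popped node:
  queue [25] -> pop 25, enqueue [1, 30], visited so far: [25]
  queue [1, 30] -> pop 1, enqueue [11], visited so far: [25, 1]
  queue [30, 11] -> pop 30, enqueue [28, 35], visited so far: [25, 1, 30]
  queue [11, 28, 35] -> pop 11, enqueue [22], visited so far: [25, 1, 30, 11]
  queue [28, 35, 22] -> pop 28, enqueue [none], visited so far: [25, 1, 30, 11, 28]
  queue [35, 22] -> pop 35, enqueue [34], visited so far: [25, 1, 30, 11, 28, 35]
  queue [22, 34] -> pop 22, enqueue [24], visited so far: [25, 1, 30, 11, 28, 35, 22]
  queue [34, 24] -> pop 34, enqueue [none], visited so far: [25, 1, 30, 11, 28, 35, 22, 34]
  queue [24] -> pop 24, enqueue [none], visited so far: [25, 1, 30, 11, 28, 35, 22, 34, 24]
Result: [25, 1, 30, 11, 28, 35, 22, 34, 24]


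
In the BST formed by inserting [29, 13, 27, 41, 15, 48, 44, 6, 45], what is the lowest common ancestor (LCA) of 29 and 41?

Tree insertion order: [29, 13, 27, 41, 15, 48, 44, 6, 45]
Tree (level-order array): [29, 13, 41, 6, 27, None, 48, None, None, 15, None, 44, None, None, None, None, 45]
In a BST, the LCA of p=29, q=41 is the first node v on the
root-to-leaf path with p <= v <= q (go left if both < v, right if both > v).
Walk from root:
  at 29: 29 <= 29 <= 41, this is the LCA
LCA = 29


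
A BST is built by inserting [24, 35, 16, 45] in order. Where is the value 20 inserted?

Starting tree (level order): [24, 16, 35, None, None, None, 45]
Insertion path: 24 -> 16
Result: insert 20 as right child of 16
Final tree (level order): [24, 16, 35, None, 20, None, 45]


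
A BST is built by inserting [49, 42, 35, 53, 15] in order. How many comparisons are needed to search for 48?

Search path for 48: 49 -> 42
Found: False
Comparisons: 2


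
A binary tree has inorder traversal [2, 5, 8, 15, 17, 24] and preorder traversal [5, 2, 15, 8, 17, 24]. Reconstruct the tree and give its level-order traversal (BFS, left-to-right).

Inorder:  [2, 5, 8, 15, 17, 24]
Preorder: [5, 2, 15, 8, 17, 24]
Algorithm: preorder visits root first, so consume preorder in order;
for each root, split the current inorder slice at that value into
left-subtree inorder and right-subtree inorder, then recurse.
Recursive splits:
  root=5; inorder splits into left=[2], right=[8, 15, 17, 24]
  root=2; inorder splits into left=[], right=[]
  root=15; inorder splits into left=[8], right=[17, 24]
  root=8; inorder splits into left=[], right=[]
  root=17; inorder splits into left=[], right=[24]
  root=24; inorder splits into left=[], right=[]
Reconstructed level-order: [5, 2, 15, 8, 17, 24]


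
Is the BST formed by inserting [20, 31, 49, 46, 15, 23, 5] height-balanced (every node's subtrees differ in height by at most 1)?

Tree (level-order array): [20, 15, 31, 5, None, 23, 49, None, None, None, None, 46]
Definition: a tree is height-balanced if, at every node, |h(left) - h(right)| <= 1 (empty subtree has height -1).
Bottom-up per-node check:
  node 5: h_left=-1, h_right=-1, diff=0 [OK], height=0
  node 15: h_left=0, h_right=-1, diff=1 [OK], height=1
  node 23: h_left=-1, h_right=-1, diff=0 [OK], height=0
  node 46: h_left=-1, h_right=-1, diff=0 [OK], height=0
  node 49: h_left=0, h_right=-1, diff=1 [OK], height=1
  node 31: h_left=0, h_right=1, diff=1 [OK], height=2
  node 20: h_left=1, h_right=2, diff=1 [OK], height=3
All nodes satisfy the balance condition.
Result: Balanced


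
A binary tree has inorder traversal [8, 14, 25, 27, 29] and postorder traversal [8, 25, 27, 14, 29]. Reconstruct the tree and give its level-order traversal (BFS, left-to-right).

Inorder:   [8, 14, 25, 27, 29]
Postorder: [8, 25, 27, 14, 29]
Algorithm: postorder visits root last, so walk postorder right-to-left;
each value is the root of the current inorder slice — split it at that
value, recurse on the right subtree first, then the left.
Recursive splits:
  root=29; inorder splits into left=[8, 14, 25, 27], right=[]
  root=14; inorder splits into left=[8], right=[25, 27]
  root=27; inorder splits into left=[25], right=[]
  root=25; inorder splits into left=[], right=[]
  root=8; inorder splits into left=[], right=[]
Reconstructed level-order: [29, 14, 8, 27, 25]


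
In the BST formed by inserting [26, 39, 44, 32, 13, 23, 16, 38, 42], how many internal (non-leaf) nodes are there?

Tree built from: [26, 39, 44, 32, 13, 23, 16, 38, 42]
Tree (level-order array): [26, 13, 39, None, 23, 32, 44, 16, None, None, 38, 42]
Rule: An internal node has at least one child.
Per-node child counts:
  node 26: 2 child(ren)
  node 13: 1 child(ren)
  node 23: 1 child(ren)
  node 16: 0 child(ren)
  node 39: 2 child(ren)
  node 32: 1 child(ren)
  node 38: 0 child(ren)
  node 44: 1 child(ren)
  node 42: 0 child(ren)
Matching nodes: [26, 13, 23, 39, 32, 44]
Count of internal (non-leaf) nodes: 6


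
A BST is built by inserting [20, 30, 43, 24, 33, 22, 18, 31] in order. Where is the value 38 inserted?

Starting tree (level order): [20, 18, 30, None, None, 24, 43, 22, None, 33, None, None, None, 31]
Insertion path: 20 -> 30 -> 43 -> 33
Result: insert 38 as right child of 33
Final tree (level order): [20, 18, 30, None, None, 24, 43, 22, None, 33, None, None, None, 31, 38]


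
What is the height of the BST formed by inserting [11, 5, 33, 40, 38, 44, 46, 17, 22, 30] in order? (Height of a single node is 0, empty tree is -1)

Insertion order: [11, 5, 33, 40, 38, 44, 46, 17, 22, 30]
Tree (level-order array): [11, 5, 33, None, None, 17, 40, None, 22, 38, 44, None, 30, None, None, None, 46]
Compute height bottom-up (empty subtree = -1):
  height(5) = 1 + max(-1, -1) = 0
  height(30) = 1 + max(-1, -1) = 0
  height(22) = 1 + max(-1, 0) = 1
  height(17) = 1 + max(-1, 1) = 2
  height(38) = 1 + max(-1, -1) = 0
  height(46) = 1 + max(-1, -1) = 0
  height(44) = 1 + max(-1, 0) = 1
  height(40) = 1 + max(0, 1) = 2
  height(33) = 1 + max(2, 2) = 3
  height(11) = 1 + max(0, 3) = 4
Height = 4


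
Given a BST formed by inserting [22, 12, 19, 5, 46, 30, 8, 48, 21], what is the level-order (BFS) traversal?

Tree insertion order: [22, 12, 19, 5, 46, 30, 8, 48, 21]
Tree (level-order array): [22, 12, 46, 5, 19, 30, 48, None, 8, None, 21]
BFS from the root, enqueuing left then right child of each popped node:
  queue [22] -> pop 22, enqueue [12, 46], visited so far: [22]
  queue [12, 46] -> pop 12, enqueue [5, 19], visited so far: [22, 12]
  queue [46, 5, 19] -> pop 46, enqueue [30, 48], visited so far: [22, 12, 46]
  queue [5, 19, 30, 48] -> pop 5, enqueue [8], visited so far: [22, 12, 46, 5]
  queue [19, 30, 48, 8] -> pop 19, enqueue [21], visited so far: [22, 12, 46, 5, 19]
  queue [30, 48, 8, 21] -> pop 30, enqueue [none], visited so far: [22, 12, 46, 5, 19, 30]
  queue [48, 8, 21] -> pop 48, enqueue [none], visited so far: [22, 12, 46, 5, 19, 30, 48]
  queue [8, 21] -> pop 8, enqueue [none], visited so far: [22, 12, 46, 5, 19, 30, 48, 8]
  queue [21] -> pop 21, enqueue [none], visited so far: [22, 12, 46, 5, 19, 30, 48, 8, 21]
Result: [22, 12, 46, 5, 19, 30, 48, 8, 21]


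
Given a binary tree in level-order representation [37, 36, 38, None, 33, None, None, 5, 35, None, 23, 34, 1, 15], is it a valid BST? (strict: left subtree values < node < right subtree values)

Level-order array: [37, 36, 38, None, 33, None, None, 5, 35, None, 23, 34, 1, 15]
Validate using subtree bounds (lo, hi): at each node, require lo < value < hi,
then recurse left with hi=value and right with lo=value.
Preorder trace (stopping at first violation):
  at node 37 with bounds (-inf, +inf): OK
  at node 36 with bounds (-inf, 37): OK
  at node 33 with bounds (36, 37): VIOLATION
Node 33 violates its bound: not (36 < 33 < 37).
Result: Not a valid BST


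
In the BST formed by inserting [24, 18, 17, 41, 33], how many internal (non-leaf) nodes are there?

Tree built from: [24, 18, 17, 41, 33]
Tree (level-order array): [24, 18, 41, 17, None, 33]
Rule: An internal node has at least one child.
Per-node child counts:
  node 24: 2 child(ren)
  node 18: 1 child(ren)
  node 17: 0 child(ren)
  node 41: 1 child(ren)
  node 33: 0 child(ren)
Matching nodes: [24, 18, 41]
Count of internal (non-leaf) nodes: 3


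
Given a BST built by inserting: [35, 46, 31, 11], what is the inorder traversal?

Tree insertion order: [35, 46, 31, 11]
Tree (level-order array): [35, 31, 46, 11]
Inorder traversal: [11, 31, 35, 46]


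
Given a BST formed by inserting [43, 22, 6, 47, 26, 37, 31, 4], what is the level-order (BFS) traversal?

Tree insertion order: [43, 22, 6, 47, 26, 37, 31, 4]
Tree (level-order array): [43, 22, 47, 6, 26, None, None, 4, None, None, 37, None, None, 31]
BFS from the root, enqueuing left then right child of each popped node:
  queue [43] -> pop 43, enqueue [22, 47], visited so far: [43]
  queue [22, 47] -> pop 22, enqueue [6, 26], visited so far: [43, 22]
  queue [47, 6, 26] -> pop 47, enqueue [none], visited so far: [43, 22, 47]
  queue [6, 26] -> pop 6, enqueue [4], visited so far: [43, 22, 47, 6]
  queue [26, 4] -> pop 26, enqueue [37], visited so far: [43, 22, 47, 6, 26]
  queue [4, 37] -> pop 4, enqueue [none], visited so far: [43, 22, 47, 6, 26, 4]
  queue [37] -> pop 37, enqueue [31], visited so far: [43, 22, 47, 6, 26, 4, 37]
  queue [31] -> pop 31, enqueue [none], visited so far: [43, 22, 47, 6, 26, 4, 37, 31]
Result: [43, 22, 47, 6, 26, 4, 37, 31]


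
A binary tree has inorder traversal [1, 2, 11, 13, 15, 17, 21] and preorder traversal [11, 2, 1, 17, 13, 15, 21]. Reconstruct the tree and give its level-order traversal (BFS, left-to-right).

Inorder:  [1, 2, 11, 13, 15, 17, 21]
Preorder: [11, 2, 1, 17, 13, 15, 21]
Algorithm: preorder visits root first, so consume preorder in order;
for each root, split the current inorder slice at that value into
left-subtree inorder and right-subtree inorder, then recurse.
Recursive splits:
  root=11; inorder splits into left=[1, 2], right=[13, 15, 17, 21]
  root=2; inorder splits into left=[1], right=[]
  root=1; inorder splits into left=[], right=[]
  root=17; inorder splits into left=[13, 15], right=[21]
  root=13; inorder splits into left=[], right=[15]
  root=15; inorder splits into left=[], right=[]
  root=21; inorder splits into left=[], right=[]
Reconstructed level-order: [11, 2, 17, 1, 13, 21, 15]


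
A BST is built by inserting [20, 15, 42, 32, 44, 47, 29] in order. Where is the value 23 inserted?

Starting tree (level order): [20, 15, 42, None, None, 32, 44, 29, None, None, 47]
Insertion path: 20 -> 42 -> 32 -> 29
Result: insert 23 as left child of 29
Final tree (level order): [20, 15, 42, None, None, 32, 44, 29, None, None, 47, 23]


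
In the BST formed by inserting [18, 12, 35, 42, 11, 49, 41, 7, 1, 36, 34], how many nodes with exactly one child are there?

Tree built from: [18, 12, 35, 42, 11, 49, 41, 7, 1, 36, 34]
Tree (level-order array): [18, 12, 35, 11, None, 34, 42, 7, None, None, None, 41, 49, 1, None, 36]
Rule: These are nodes with exactly 1 non-null child.
Per-node child counts:
  node 18: 2 child(ren)
  node 12: 1 child(ren)
  node 11: 1 child(ren)
  node 7: 1 child(ren)
  node 1: 0 child(ren)
  node 35: 2 child(ren)
  node 34: 0 child(ren)
  node 42: 2 child(ren)
  node 41: 1 child(ren)
  node 36: 0 child(ren)
  node 49: 0 child(ren)
Matching nodes: [12, 11, 7, 41]
Count of nodes with exactly one child: 4


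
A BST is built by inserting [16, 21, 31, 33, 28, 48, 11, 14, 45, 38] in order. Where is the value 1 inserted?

Starting tree (level order): [16, 11, 21, None, 14, None, 31, None, None, 28, 33, None, None, None, 48, 45, None, 38]
Insertion path: 16 -> 11
Result: insert 1 as left child of 11
Final tree (level order): [16, 11, 21, 1, 14, None, 31, None, None, None, None, 28, 33, None, None, None, 48, 45, None, 38]


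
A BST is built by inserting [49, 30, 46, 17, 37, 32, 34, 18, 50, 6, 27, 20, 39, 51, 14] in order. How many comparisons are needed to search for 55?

Search path for 55: 49 -> 50 -> 51
Found: False
Comparisons: 3


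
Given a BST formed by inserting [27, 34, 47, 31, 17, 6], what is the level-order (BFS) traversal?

Tree insertion order: [27, 34, 47, 31, 17, 6]
Tree (level-order array): [27, 17, 34, 6, None, 31, 47]
BFS from the root, enqueuing left then right child of each popped node:
  queue [27] -> pop 27, enqueue [17, 34], visited so far: [27]
  queue [17, 34] -> pop 17, enqueue [6], visited so far: [27, 17]
  queue [34, 6] -> pop 34, enqueue [31, 47], visited so far: [27, 17, 34]
  queue [6, 31, 47] -> pop 6, enqueue [none], visited so far: [27, 17, 34, 6]
  queue [31, 47] -> pop 31, enqueue [none], visited so far: [27, 17, 34, 6, 31]
  queue [47] -> pop 47, enqueue [none], visited so far: [27, 17, 34, 6, 31, 47]
Result: [27, 17, 34, 6, 31, 47]


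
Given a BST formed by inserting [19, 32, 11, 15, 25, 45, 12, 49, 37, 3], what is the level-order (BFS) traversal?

Tree insertion order: [19, 32, 11, 15, 25, 45, 12, 49, 37, 3]
Tree (level-order array): [19, 11, 32, 3, 15, 25, 45, None, None, 12, None, None, None, 37, 49]
BFS from the root, enqueuing left then right child of each popped node:
  queue [19] -> pop 19, enqueue [11, 32], visited so far: [19]
  queue [11, 32] -> pop 11, enqueue [3, 15], visited so far: [19, 11]
  queue [32, 3, 15] -> pop 32, enqueue [25, 45], visited so far: [19, 11, 32]
  queue [3, 15, 25, 45] -> pop 3, enqueue [none], visited so far: [19, 11, 32, 3]
  queue [15, 25, 45] -> pop 15, enqueue [12], visited so far: [19, 11, 32, 3, 15]
  queue [25, 45, 12] -> pop 25, enqueue [none], visited so far: [19, 11, 32, 3, 15, 25]
  queue [45, 12] -> pop 45, enqueue [37, 49], visited so far: [19, 11, 32, 3, 15, 25, 45]
  queue [12, 37, 49] -> pop 12, enqueue [none], visited so far: [19, 11, 32, 3, 15, 25, 45, 12]
  queue [37, 49] -> pop 37, enqueue [none], visited so far: [19, 11, 32, 3, 15, 25, 45, 12, 37]
  queue [49] -> pop 49, enqueue [none], visited so far: [19, 11, 32, 3, 15, 25, 45, 12, 37, 49]
Result: [19, 11, 32, 3, 15, 25, 45, 12, 37, 49]


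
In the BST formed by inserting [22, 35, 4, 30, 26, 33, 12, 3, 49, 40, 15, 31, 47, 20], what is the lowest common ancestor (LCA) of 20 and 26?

Tree insertion order: [22, 35, 4, 30, 26, 33, 12, 3, 49, 40, 15, 31, 47, 20]
Tree (level-order array): [22, 4, 35, 3, 12, 30, 49, None, None, None, 15, 26, 33, 40, None, None, 20, None, None, 31, None, None, 47]
In a BST, the LCA of p=20, q=26 is the first node v on the
root-to-leaf path with p <= v <= q (go left if both < v, right if both > v).
Walk from root:
  at 22: 20 <= 22 <= 26, this is the LCA
LCA = 22


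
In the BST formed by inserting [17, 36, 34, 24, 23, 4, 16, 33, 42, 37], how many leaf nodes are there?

Tree built from: [17, 36, 34, 24, 23, 4, 16, 33, 42, 37]
Tree (level-order array): [17, 4, 36, None, 16, 34, 42, None, None, 24, None, 37, None, 23, 33]
Rule: A leaf has 0 children.
Per-node child counts:
  node 17: 2 child(ren)
  node 4: 1 child(ren)
  node 16: 0 child(ren)
  node 36: 2 child(ren)
  node 34: 1 child(ren)
  node 24: 2 child(ren)
  node 23: 0 child(ren)
  node 33: 0 child(ren)
  node 42: 1 child(ren)
  node 37: 0 child(ren)
Matching nodes: [16, 23, 33, 37]
Count of leaf nodes: 4


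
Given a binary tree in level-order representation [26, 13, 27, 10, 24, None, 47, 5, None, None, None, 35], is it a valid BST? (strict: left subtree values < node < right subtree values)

Level-order array: [26, 13, 27, 10, 24, None, 47, 5, None, None, None, 35]
Validate using subtree bounds (lo, hi): at each node, require lo < value < hi,
then recurse left with hi=value and right with lo=value.
Preorder trace (stopping at first violation):
  at node 26 with bounds (-inf, +inf): OK
  at node 13 with bounds (-inf, 26): OK
  at node 10 with bounds (-inf, 13): OK
  at node 5 with bounds (-inf, 10): OK
  at node 24 with bounds (13, 26): OK
  at node 27 with bounds (26, +inf): OK
  at node 47 with bounds (27, +inf): OK
  at node 35 with bounds (27, 47): OK
No violation found at any node.
Result: Valid BST


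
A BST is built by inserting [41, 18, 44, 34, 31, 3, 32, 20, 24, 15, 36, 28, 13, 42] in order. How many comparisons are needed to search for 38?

Search path for 38: 41 -> 18 -> 34 -> 36
Found: False
Comparisons: 4


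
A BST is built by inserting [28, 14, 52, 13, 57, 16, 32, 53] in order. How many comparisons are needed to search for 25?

Search path for 25: 28 -> 14 -> 16
Found: False
Comparisons: 3


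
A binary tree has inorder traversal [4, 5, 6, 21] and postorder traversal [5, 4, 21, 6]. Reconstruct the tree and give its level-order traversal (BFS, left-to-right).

Inorder:   [4, 5, 6, 21]
Postorder: [5, 4, 21, 6]
Algorithm: postorder visits root last, so walk postorder right-to-left;
each value is the root of the current inorder slice — split it at that
value, recurse on the right subtree first, then the left.
Recursive splits:
  root=6; inorder splits into left=[4, 5], right=[21]
  root=21; inorder splits into left=[], right=[]
  root=4; inorder splits into left=[], right=[5]
  root=5; inorder splits into left=[], right=[]
Reconstructed level-order: [6, 4, 21, 5]


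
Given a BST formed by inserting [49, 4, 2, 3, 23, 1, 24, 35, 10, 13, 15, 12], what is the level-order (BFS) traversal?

Tree insertion order: [49, 4, 2, 3, 23, 1, 24, 35, 10, 13, 15, 12]
Tree (level-order array): [49, 4, None, 2, 23, 1, 3, 10, 24, None, None, None, None, None, 13, None, 35, 12, 15]
BFS from the root, enqueuing left then right child of each popped node:
  queue [49] -> pop 49, enqueue [4], visited so far: [49]
  queue [4] -> pop 4, enqueue [2, 23], visited so far: [49, 4]
  queue [2, 23] -> pop 2, enqueue [1, 3], visited so far: [49, 4, 2]
  queue [23, 1, 3] -> pop 23, enqueue [10, 24], visited so far: [49, 4, 2, 23]
  queue [1, 3, 10, 24] -> pop 1, enqueue [none], visited so far: [49, 4, 2, 23, 1]
  queue [3, 10, 24] -> pop 3, enqueue [none], visited so far: [49, 4, 2, 23, 1, 3]
  queue [10, 24] -> pop 10, enqueue [13], visited so far: [49, 4, 2, 23, 1, 3, 10]
  queue [24, 13] -> pop 24, enqueue [35], visited so far: [49, 4, 2, 23, 1, 3, 10, 24]
  queue [13, 35] -> pop 13, enqueue [12, 15], visited so far: [49, 4, 2, 23, 1, 3, 10, 24, 13]
  queue [35, 12, 15] -> pop 35, enqueue [none], visited so far: [49, 4, 2, 23, 1, 3, 10, 24, 13, 35]
  queue [12, 15] -> pop 12, enqueue [none], visited so far: [49, 4, 2, 23, 1, 3, 10, 24, 13, 35, 12]
  queue [15] -> pop 15, enqueue [none], visited so far: [49, 4, 2, 23, 1, 3, 10, 24, 13, 35, 12, 15]
Result: [49, 4, 2, 23, 1, 3, 10, 24, 13, 35, 12, 15]


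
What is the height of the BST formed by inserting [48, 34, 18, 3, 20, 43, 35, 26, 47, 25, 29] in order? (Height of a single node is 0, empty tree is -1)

Insertion order: [48, 34, 18, 3, 20, 43, 35, 26, 47, 25, 29]
Tree (level-order array): [48, 34, None, 18, 43, 3, 20, 35, 47, None, None, None, 26, None, None, None, None, 25, 29]
Compute height bottom-up (empty subtree = -1):
  height(3) = 1 + max(-1, -1) = 0
  height(25) = 1 + max(-1, -1) = 0
  height(29) = 1 + max(-1, -1) = 0
  height(26) = 1 + max(0, 0) = 1
  height(20) = 1 + max(-1, 1) = 2
  height(18) = 1 + max(0, 2) = 3
  height(35) = 1 + max(-1, -1) = 0
  height(47) = 1 + max(-1, -1) = 0
  height(43) = 1 + max(0, 0) = 1
  height(34) = 1 + max(3, 1) = 4
  height(48) = 1 + max(4, -1) = 5
Height = 5


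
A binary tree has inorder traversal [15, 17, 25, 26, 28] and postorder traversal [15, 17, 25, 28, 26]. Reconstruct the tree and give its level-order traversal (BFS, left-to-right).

Inorder:   [15, 17, 25, 26, 28]
Postorder: [15, 17, 25, 28, 26]
Algorithm: postorder visits root last, so walk postorder right-to-left;
each value is the root of the current inorder slice — split it at that
value, recurse on the right subtree first, then the left.
Recursive splits:
  root=26; inorder splits into left=[15, 17, 25], right=[28]
  root=28; inorder splits into left=[], right=[]
  root=25; inorder splits into left=[15, 17], right=[]
  root=17; inorder splits into left=[15], right=[]
  root=15; inorder splits into left=[], right=[]
Reconstructed level-order: [26, 25, 28, 17, 15]


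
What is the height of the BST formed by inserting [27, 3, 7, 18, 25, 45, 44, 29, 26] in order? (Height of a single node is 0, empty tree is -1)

Insertion order: [27, 3, 7, 18, 25, 45, 44, 29, 26]
Tree (level-order array): [27, 3, 45, None, 7, 44, None, None, 18, 29, None, None, 25, None, None, None, 26]
Compute height bottom-up (empty subtree = -1):
  height(26) = 1 + max(-1, -1) = 0
  height(25) = 1 + max(-1, 0) = 1
  height(18) = 1 + max(-1, 1) = 2
  height(7) = 1 + max(-1, 2) = 3
  height(3) = 1 + max(-1, 3) = 4
  height(29) = 1 + max(-1, -1) = 0
  height(44) = 1 + max(0, -1) = 1
  height(45) = 1 + max(1, -1) = 2
  height(27) = 1 + max(4, 2) = 5
Height = 5


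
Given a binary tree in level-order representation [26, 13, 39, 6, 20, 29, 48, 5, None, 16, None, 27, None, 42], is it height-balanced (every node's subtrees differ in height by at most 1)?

Tree (level-order array): [26, 13, 39, 6, 20, 29, 48, 5, None, 16, None, 27, None, 42]
Definition: a tree is height-balanced if, at every node, |h(left) - h(right)| <= 1 (empty subtree has height -1).
Bottom-up per-node check:
  node 5: h_left=-1, h_right=-1, diff=0 [OK], height=0
  node 6: h_left=0, h_right=-1, diff=1 [OK], height=1
  node 16: h_left=-1, h_right=-1, diff=0 [OK], height=0
  node 20: h_left=0, h_right=-1, diff=1 [OK], height=1
  node 13: h_left=1, h_right=1, diff=0 [OK], height=2
  node 27: h_left=-1, h_right=-1, diff=0 [OK], height=0
  node 29: h_left=0, h_right=-1, diff=1 [OK], height=1
  node 42: h_left=-1, h_right=-1, diff=0 [OK], height=0
  node 48: h_left=0, h_right=-1, diff=1 [OK], height=1
  node 39: h_left=1, h_right=1, diff=0 [OK], height=2
  node 26: h_left=2, h_right=2, diff=0 [OK], height=3
All nodes satisfy the balance condition.
Result: Balanced


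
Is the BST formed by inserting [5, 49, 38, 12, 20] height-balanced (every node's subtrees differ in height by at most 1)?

Tree (level-order array): [5, None, 49, 38, None, 12, None, None, 20]
Definition: a tree is height-balanced if, at every node, |h(left) - h(right)| <= 1 (empty subtree has height -1).
Bottom-up per-node check:
  node 20: h_left=-1, h_right=-1, diff=0 [OK], height=0
  node 12: h_left=-1, h_right=0, diff=1 [OK], height=1
  node 38: h_left=1, h_right=-1, diff=2 [FAIL (|1--1|=2 > 1)], height=2
  node 49: h_left=2, h_right=-1, diff=3 [FAIL (|2--1|=3 > 1)], height=3
  node 5: h_left=-1, h_right=3, diff=4 [FAIL (|-1-3|=4 > 1)], height=4
Node 38 violates the condition: |1 - -1| = 2 > 1.
Result: Not balanced


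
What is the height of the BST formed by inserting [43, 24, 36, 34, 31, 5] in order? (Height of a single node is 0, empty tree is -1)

Insertion order: [43, 24, 36, 34, 31, 5]
Tree (level-order array): [43, 24, None, 5, 36, None, None, 34, None, 31]
Compute height bottom-up (empty subtree = -1):
  height(5) = 1 + max(-1, -1) = 0
  height(31) = 1 + max(-1, -1) = 0
  height(34) = 1 + max(0, -1) = 1
  height(36) = 1 + max(1, -1) = 2
  height(24) = 1 + max(0, 2) = 3
  height(43) = 1 + max(3, -1) = 4
Height = 4


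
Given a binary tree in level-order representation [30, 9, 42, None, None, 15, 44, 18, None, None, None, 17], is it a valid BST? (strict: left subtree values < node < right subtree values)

Level-order array: [30, 9, 42, None, None, 15, 44, 18, None, None, None, 17]
Validate using subtree bounds (lo, hi): at each node, require lo < value < hi,
then recurse left with hi=value and right with lo=value.
Preorder trace (stopping at first violation):
  at node 30 with bounds (-inf, +inf): OK
  at node 9 with bounds (-inf, 30): OK
  at node 42 with bounds (30, +inf): OK
  at node 15 with bounds (30, 42): VIOLATION
Node 15 violates its bound: not (30 < 15 < 42).
Result: Not a valid BST


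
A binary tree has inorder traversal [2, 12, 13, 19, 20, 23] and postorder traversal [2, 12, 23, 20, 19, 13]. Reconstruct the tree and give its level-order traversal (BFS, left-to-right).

Inorder:   [2, 12, 13, 19, 20, 23]
Postorder: [2, 12, 23, 20, 19, 13]
Algorithm: postorder visits root last, so walk postorder right-to-left;
each value is the root of the current inorder slice — split it at that
value, recurse on the right subtree first, then the left.
Recursive splits:
  root=13; inorder splits into left=[2, 12], right=[19, 20, 23]
  root=19; inorder splits into left=[], right=[20, 23]
  root=20; inorder splits into left=[], right=[23]
  root=23; inorder splits into left=[], right=[]
  root=12; inorder splits into left=[2], right=[]
  root=2; inorder splits into left=[], right=[]
Reconstructed level-order: [13, 12, 19, 2, 20, 23]


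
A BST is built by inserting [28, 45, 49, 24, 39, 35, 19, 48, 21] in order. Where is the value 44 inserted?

Starting tree (level order): [28, 24, 45, 19, None, 39, 49, None, 21, 35, None, 48]
Insertion path: 28 -> 45 -> 39
Result: insert 44 as right child of 39
Final tree (level order): [28, 24, 45, 19, None, 39, 49, None, 21, 35, 44, 48]


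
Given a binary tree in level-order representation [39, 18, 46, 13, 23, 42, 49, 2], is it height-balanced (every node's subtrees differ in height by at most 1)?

Tree (level-order array): [39, 18, 46, 13, 23, 42, 49, 2]
Definition: a tree is height-balanced if, at every node, |h(left) - h(right)| <= 1 (empty subtree has height -1).
Bottom-up per-node check:
  node 2: h_left=-1, h_right=-1, diff=0 [OK], height=0
  node 13: h_left=0, h_right=-1, diff=1 [OK], height=1
  node 23: h_left=-1, h_right=-1, diff=0 [OK], height=0
  node 18: h_left=1, h_right=0, diff=1 [OK], height=2
  node 42: h_left=-1, h_right=-1, diff=0 [OK], height=0
  node 49: h_left=-1, h_right=-1, diff=0 [OK], height=0
  node 46: h_left=0, h_right=0, diff=0 [OK], height=1
  node 39: h_left=2, h_right=1, diff=1 [OK], height=3
All nodes satisfy the balance condition.
Result: Balanced


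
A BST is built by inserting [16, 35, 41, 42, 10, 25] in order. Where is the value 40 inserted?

Starting tree (level order): [16, 10, 35, None, None, 25, 41, None, None, None, 42]
Insertion path: 16 -> 35 -> 41
Result: insert 40 as left child of 41
Final tree (level order): [16, 10, 35, None, None, 25, 41, None, None, 40, 42]


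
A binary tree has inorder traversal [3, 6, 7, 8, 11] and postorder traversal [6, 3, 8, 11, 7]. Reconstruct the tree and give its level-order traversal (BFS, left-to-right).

Inorder:   [3, 6, 7, 8, 11]
Postorder: [6, 3, 8, 11, 7]
Algorithm: postorder visits root last, so walk postorder right-to-left;
each value is the root of the current inorder slice — split it at that
value, recurse on the right subtree first, then the left.
Recursive splits:
  root=7; inorder splits into left=[3, 6], right=[8, 11]
  root=11; inorder splits into left=[8], right=[]
  root=8; inorder splits into left=[], right=[]
  root=3; inorder splits into left=[], right=[6]
  root=6; inorder splits into left=[], right=[]
Reconstructed level-order: [7, 3, 11, 6, 8]


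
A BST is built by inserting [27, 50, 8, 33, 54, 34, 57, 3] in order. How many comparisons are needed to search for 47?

Search path for 47: 27 -> 50 -> 33 -> 34
Found: False
Comparisons: 4


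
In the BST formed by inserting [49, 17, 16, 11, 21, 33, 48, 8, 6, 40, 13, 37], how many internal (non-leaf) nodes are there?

Tree built from: [49, 17, 16, 11, 21, 33, 48, 8, 6, 40, 13, 37]
Tree (level-order array): [49, 17, None, 16, 21, 11, None, None, 33, 8, 13, None, 48, 6, None, None, None, 40, None, None, None, 37]
Rule: An internal node has at least one child.
Per-node child counts:
  node 49: 1 child(ren)
  node 17: 2 child(ren)
  node 16: 1 child(ren)
  node 11: 2 child(ren)
  node 8: 1 child(ren)
  node 6: 0 child(ren)
  node 13: 0 child(ren)
  node 21: 1 child(ren)
  node 33: 1 child(ren)
  node 48: 1 child(ren)
  node 40: 1 child(ren)
  node 37: 0 child(ren)
Matching nodes: [49, 17, 16, 11, 8, 21, 33, 48, 40]
Count of internal (non-leaf) nodes: 9


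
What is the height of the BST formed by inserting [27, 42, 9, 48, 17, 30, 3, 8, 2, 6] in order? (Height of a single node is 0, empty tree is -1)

Insertion order: [27, 42, 9, 48, 17, 30, 3, 8, 2, 6]
Tree (level-order array): [27, 9, 42, 3, 17, 30, 48, 2, 8, None, None, None, None, None, None, None, None, 6]
Compute height bottom-up (empty subtree = -1):
  height(2) = 1 + max(-1, -1) = 0
  height(6) = 1 + max(-1, -1) = 0
  height(8) = 1 + max(0, -1) = 1
  height(3) = 1 + max(0, 1) = 2
  height(17) = 1 + max(-1, -1) = 0
  height(9) = 1 + max(2, 0) = 3
  height(30) = 1 + max(-1, -1) = 0
  height(48) = 1 + max(-1, -1) = 0
  height(42) = 1 + max(0, 0) = 1
  height(27) = 1 + max(3, 1) = 4
Height = 4


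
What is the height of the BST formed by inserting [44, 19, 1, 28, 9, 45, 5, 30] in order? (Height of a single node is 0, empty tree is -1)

Insertion order: [44, 19, 1, 28, 9, 45, 5, 30]
Tree (level-order array): [44, 19, 45, 1, 28, None, None, None, 9, None, 30, 5]
Compute height bottom-up (empty subtree = -1):
  height(5) = 1 + max(-1, -1) = 0
  height(9) = 1 + max(0, -1) = 1
  height(1) = 1 + max(-1, 1) = 2
  height(30) = 1 + max(-1, -1) = 0
  height(28) = 1 + max(-1, 0) = 1
  height(19) = 1 + max(2, 1) = 3
  height(45) = 1 + max(-1, -1) = 0
  height(44) = 1 + max(3, 0) = 4
Height = 4


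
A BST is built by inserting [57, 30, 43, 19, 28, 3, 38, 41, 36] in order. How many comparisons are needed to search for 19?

Search path for 19: 57 -> 30 -> 19
Found: True
Comparisons: 3


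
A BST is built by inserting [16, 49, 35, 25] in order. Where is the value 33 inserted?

Starting tree (level order): [16, None, 49, 35, None, 25]
Insertion path: 16 -> 49 -> 35 -> 25
Result: insert 33 as right child of 25
Final tree (level order): [16, None, 49, 35, None, 25, None, None, 33]


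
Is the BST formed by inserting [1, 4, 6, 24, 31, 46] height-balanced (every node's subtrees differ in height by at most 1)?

Tree (level-order array): [1, None, 4, None, 6, None, 24, None, 31, None, 46]
Definition: a tree is height-balanced if, at every node, |h(left) - h(right)| <= 1 (empty subtree has height -1).
Bottom-up per-node check:
  node 46: h_left=-1, h_right=-1, diff=0 [OK], height=0
  node 31: h_left=-1, h_right=0, diff=1 [OK], height=1
  node 24: h_left=-1, h_right=1, diff=2 [FAIL (|-1-1|=2 > 1)], height=2
  node 6: h_left=-1, h_right=2, diff=3 [FAIL (|-1-2|=3 > 1)], height=3
  node 4: h_left=-1, h_right=3, diff=4 [FAIL (|-1-3|=4 > 1)], height=4
  node 1: h_left=-1, h_right=4, diff=5 [FAIL (|-1-4|=5 > 1)], height=5
Node 24 violates the condition: |-1 - 1| = 2 > 1.
Result: Not balanced


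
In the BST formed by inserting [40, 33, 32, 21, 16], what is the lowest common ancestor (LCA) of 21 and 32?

Tree insertion order: [40, 33, 32, 21, 16]
Tree (level-order array): [40, 33, None, 32, None, 21, None, 16]
In a BST, the LCA of p=21, q=32 is the first node v on the
root-to-leaf path with p <= v <= q (go left if both < v, right if both > v).
Walk from root:
  at 40: both 21 and 32 < 40, go left
  at 33: both 21 and 32 < 33, go left
  at 32: 21 <= 32 <= 32, this is the LCA
LCA = 32
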